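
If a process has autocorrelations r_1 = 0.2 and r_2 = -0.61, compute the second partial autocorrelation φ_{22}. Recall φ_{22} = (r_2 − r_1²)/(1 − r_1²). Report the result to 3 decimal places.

φ_{22} = (r_2 − r_1²) / (1 − r_1²)
r_1² = (0.2)² = 0.04
Numerator = -0.61 − 0.0400 = -0.6500; denominator = 1 − 0.0400 = 0.9600
φ_{22} = -0.6500 / 0.9600 = -0.677

-0.677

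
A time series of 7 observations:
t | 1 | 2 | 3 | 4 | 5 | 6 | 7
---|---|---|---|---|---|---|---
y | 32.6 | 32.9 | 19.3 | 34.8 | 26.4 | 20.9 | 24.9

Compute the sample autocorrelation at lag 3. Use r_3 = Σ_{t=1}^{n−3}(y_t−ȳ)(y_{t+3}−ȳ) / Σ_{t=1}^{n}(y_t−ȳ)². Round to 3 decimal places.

0.296

Mean ȳ = (32.6 + 32.9 + 19.3 + 34.8 + 26.4 + 20.9 + 24.9)/7 = 27.4000
Deviations from mean: 5.2000, 5.5000, -8.1000, 7.4000, -1.0000, -6.5000, -2.5000
Σ(y_t−ȳ)(y_{t+3}−ȳ) = (38.4800) + (-5.5000) + (52.6500) + (-18.5000) = 67.1300
Denominator Σ(y_t−ȳ)² = 227.1600
r_3 = 67.1300 / 227.1600 = 0.296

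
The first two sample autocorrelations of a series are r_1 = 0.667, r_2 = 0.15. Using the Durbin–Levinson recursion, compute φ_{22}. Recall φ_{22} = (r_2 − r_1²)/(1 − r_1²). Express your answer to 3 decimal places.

-0.531

φ_{22} = (r_2 − r_1²) / (1 − r_1²)
r_1² = (0.667)² = 0.444889
Numerator = 0.15 − 0.4449 = -0.2949; denominator = 1 − 0.4449 = 0.5551
φ_{22} = -0.2949 / 0.5551 = -0.531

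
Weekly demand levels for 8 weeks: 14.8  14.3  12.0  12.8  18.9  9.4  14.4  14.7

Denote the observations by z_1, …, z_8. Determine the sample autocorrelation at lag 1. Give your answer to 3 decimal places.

Mean z̄ = (14.8 + 14.3 + 12.0 + 12.8 + 18.9 + 9.4 + 14.4 + 14.7)/8 = 13.9125
Numerator Σ_{t=1}^{7}(z_t−z̄)(z_{t+1}−z̄) = -28.1402
Denominator Σ(z_t−z̄)² = 51.9288
r_1 = -28.1402 / 51.9288 = -0.542

-0.542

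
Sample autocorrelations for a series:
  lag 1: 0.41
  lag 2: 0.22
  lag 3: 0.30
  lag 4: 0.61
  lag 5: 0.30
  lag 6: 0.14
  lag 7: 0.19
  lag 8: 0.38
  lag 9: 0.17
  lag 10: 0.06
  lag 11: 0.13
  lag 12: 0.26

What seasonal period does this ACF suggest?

The largest autocorrelation is r_4 = 0.61; the remaining lags stay at or below 0.41. The elevated value at lag 1 (0.41), dropping to 0.22 at lag 2, reflects decaying short-term dependence rather than seasonality.
The dominant spike at lag 4 indicates a seasonal period of 4.

4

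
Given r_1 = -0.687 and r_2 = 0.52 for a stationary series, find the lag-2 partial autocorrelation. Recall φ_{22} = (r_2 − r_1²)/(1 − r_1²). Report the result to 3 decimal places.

φ_{22} = (r_2 − r_1²) / (1 − r_1²)
r_1² = (-0.687)² = 0.471969
Numerator = 0.52 − 0.4720 = 0.0480; denominator = 1 − 0.4720 = 0.5280
φ_{22} = 0.0480 / 0.5280 = 0.091

0.091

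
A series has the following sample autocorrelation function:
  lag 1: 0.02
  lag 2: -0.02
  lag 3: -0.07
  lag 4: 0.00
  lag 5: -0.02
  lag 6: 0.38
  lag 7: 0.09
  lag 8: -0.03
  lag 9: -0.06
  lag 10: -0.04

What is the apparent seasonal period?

The largest autocorrelation is r_6 = 0.38; the remaining lags stay at or below 0.09.
The dominant spike at lag 6 indicates a seasonal period of 6.

6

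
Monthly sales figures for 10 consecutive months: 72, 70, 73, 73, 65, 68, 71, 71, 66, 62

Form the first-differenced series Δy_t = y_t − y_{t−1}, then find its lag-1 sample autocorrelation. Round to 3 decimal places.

-0.053

First differences Δy: -2, 3, 0, -8, 3, 3, 0, -5, -4
Mean of differences = -1.1111
Numerator Σ(Δy_t−Δȳ)(Δy_{t+1}−Δȳ) = -6.6790
Denominator Σ(Δy_t−Δȳ)² = 124.8889
r_1(Δy) = -6.6790 / 124.8889 = -0.053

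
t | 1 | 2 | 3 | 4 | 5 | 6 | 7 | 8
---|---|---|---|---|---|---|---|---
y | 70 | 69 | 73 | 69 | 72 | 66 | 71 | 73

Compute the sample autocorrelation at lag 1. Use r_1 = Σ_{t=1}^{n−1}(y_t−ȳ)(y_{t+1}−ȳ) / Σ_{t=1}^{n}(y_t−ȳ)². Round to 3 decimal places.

-0.430

Mean ȳ = (70 + 69 + 73 + 69 + 72 + 66 + 71 + 73)/8 = 70.3750
Deviations from mean: -0.3750, -1.3750, 2.6250, -1.3750, 1.6250, -4.3750, 0.6250, 2.6250
Σ(y_t−ȳ)(y_{t+1}−ȳ) = (0.5156) + (-3.6094) + (-3.6094) + (-2.2344) + (-7.1094) + (-2.7344) + (1.6406) = -17.1406
Denominator Σ(y_t−ȳ)² = 39.8750
r_1 = -17.1406 / 39.8750 = -0.430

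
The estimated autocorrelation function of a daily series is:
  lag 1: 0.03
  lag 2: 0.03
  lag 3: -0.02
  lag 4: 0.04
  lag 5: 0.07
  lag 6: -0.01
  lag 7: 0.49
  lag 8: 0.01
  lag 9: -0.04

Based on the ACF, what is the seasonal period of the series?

The largest autocorrelation is r_7 = 0.49; the remaining lags stay at or below 0.07.
The dominant spike at lag 7 indicates a seasonal period of 7.

7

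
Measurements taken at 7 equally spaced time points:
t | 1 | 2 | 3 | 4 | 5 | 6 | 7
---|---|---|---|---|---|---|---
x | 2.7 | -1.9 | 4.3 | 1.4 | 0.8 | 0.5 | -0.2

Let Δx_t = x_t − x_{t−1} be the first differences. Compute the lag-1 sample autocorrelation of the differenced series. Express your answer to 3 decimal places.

-0.643

First differences Δx: -4.6, 6.2, -2.9, -0.6, -0.3, -0.7
Mean of differences = -0.4833
Numerator Σ(Δx_t−Δx̄)(Δx_{t+1}−Δx̄) = -43.4436
Denominator Σ(Δx_t−Δx̄)² = 67.5483
r_1(Δx) = -43.4436 / 67.5483 = -0.643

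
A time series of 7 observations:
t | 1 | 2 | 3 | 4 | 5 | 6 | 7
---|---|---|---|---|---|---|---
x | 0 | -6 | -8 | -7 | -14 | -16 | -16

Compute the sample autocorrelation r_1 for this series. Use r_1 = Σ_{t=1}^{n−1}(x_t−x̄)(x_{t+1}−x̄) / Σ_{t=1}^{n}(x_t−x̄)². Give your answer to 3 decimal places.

0.474

Mean x̄ = (0 − 6 − 8 − 7 − 14 − 16 − 16)/7 = -9.5714
Deviations from mean: 9.5714, 3.5714, 1.5714, 2.5714, -4.4286, -6.4286, -6.4286
Σ(x_t−x̄)(x_{t+1}−x̄) = (34.1837) + (5.6122) + (4.0408) + (-11.3878) + (28.4694) + (41.3265) = 102.2449
Denominator Σ(x_t−x̄)² = 215.7143
r_1 = 102.2449 / 215.7143 = 0.474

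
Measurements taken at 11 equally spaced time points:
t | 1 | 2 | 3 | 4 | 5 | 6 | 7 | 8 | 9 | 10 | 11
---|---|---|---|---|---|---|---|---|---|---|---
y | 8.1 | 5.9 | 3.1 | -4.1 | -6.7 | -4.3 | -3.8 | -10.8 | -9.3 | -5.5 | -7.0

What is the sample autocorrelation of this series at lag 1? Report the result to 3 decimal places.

Mean ȳ = (8.1 + 5.9 + 3.1 − 4.1 − 6.7 − 4.3 − 3.8 − 10.8 − 9.3 − 5.5 − 7.0)/11 = -3.1273
Numerator Σ_{t=1}^{10}(y_t−ȳ)(y_{t+1}−ȳ) = 236.3220
Denominator Σ(y_t−ȳ)² = 379.4618
r_1 = 236.3220 / 379.4618 = 0.623

0.623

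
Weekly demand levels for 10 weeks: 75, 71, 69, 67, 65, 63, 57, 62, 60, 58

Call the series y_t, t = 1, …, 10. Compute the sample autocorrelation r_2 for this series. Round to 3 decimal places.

Mean ȳ = (75 + 71 + 69 + 67 + 65 + 63 + 57 + 62 + 60 + 58)/10 = 64.7000
Numerator Σ_{t=1}^{8}(y_t−ȳ)(y_{t+2}−ȳ) = 112.7200
Denominator Σ(y_t−ȳ)² = 306.1000
r_2 = 112.7200 / 306.1000 = 0.368

0.368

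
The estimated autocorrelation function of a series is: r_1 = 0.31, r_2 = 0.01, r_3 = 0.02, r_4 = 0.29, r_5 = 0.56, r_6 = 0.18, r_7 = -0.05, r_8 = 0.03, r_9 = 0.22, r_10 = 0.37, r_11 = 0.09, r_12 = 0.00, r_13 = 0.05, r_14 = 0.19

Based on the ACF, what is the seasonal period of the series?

The largest autocorrelation is r_5 = 0.56, with a weaker echo at lag 10 (0.37); the remaining lags stay at or below 0.31. The elevated value at lag 1 (0.31), dropping to 0.01 at lag 2, reflects decaying short-term dependence rather than seasonality.
The dominant spike at lag 5 indicates a seasonal period of 5.

5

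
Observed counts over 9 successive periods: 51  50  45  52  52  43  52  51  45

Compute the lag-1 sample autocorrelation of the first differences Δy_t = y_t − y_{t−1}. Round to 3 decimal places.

-0.422

First differences Δy: -1, -5, 7, 0, -9, 9, -1, -6
Mean of differences = -0.7500
Numerator Σ(Δy_t−Δȳ)(Δy_{t+1}−Δȳ) = -113.8125
Denominator Σ(Δy_t−Δȳ)² = 269.5000
r_1(Δy) = -113.8125 / 269.5000 = -0.422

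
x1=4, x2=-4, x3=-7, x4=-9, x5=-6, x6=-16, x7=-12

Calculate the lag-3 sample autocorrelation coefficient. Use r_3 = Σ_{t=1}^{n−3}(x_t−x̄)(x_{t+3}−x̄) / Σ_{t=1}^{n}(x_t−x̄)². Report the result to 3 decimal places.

-0.039

Mean x̄ = (4 − 4 − 7 − 9 − 6 − 16 − 12)/7 = -7.1429
Deviations from mean: 11.1429, 3.1429, 0.1429, -1.8571, 1.1429, -8.8571, -4.8571
Σ(x_t−x̄)(x_{t+3}−x̄) = (-20.6939) + (3.5918) + (-1.2653) + (9.0204) = -9.3469
Denominator Σ(x_t−x̄)² = 240.8571
r_3 = -9.3469 / 240.8571 = -0.039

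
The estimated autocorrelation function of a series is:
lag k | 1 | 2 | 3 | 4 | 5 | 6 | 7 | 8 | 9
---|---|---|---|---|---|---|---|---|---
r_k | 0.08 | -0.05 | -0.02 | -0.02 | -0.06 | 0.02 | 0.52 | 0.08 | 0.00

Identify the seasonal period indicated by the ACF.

The largest autocorrelation is r_7 = 0.52; the remaining lags stay at or below 0.08.
The dominant spike at lag 7 indicates a seasonal period of 7.

7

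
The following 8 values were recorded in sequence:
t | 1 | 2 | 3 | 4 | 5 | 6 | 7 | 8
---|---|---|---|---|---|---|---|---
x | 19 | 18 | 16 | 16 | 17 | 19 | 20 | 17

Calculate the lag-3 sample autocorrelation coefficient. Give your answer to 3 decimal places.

-0.512

Mean x̄ = (19 + 18 + 16 + 16 + 17 + 19 + 20 + 17)/8 = 17.7500
Deviations from mean: 1.2500, 0.2500, -1.7500, -1.7500, -0.7500, 1.2500, 2.2500, -0.7500
Σ(x_t−x̄)(x_{t+3}−x̄) = (-2.1875) + (-0.1875) + (-2.1875) + (-3.9375) + (0.5625) = -7.9375
Denominator Σ(x_t−x̄)² = 15.5000
r_3 = -7.9375 / 15.5000 = -0.512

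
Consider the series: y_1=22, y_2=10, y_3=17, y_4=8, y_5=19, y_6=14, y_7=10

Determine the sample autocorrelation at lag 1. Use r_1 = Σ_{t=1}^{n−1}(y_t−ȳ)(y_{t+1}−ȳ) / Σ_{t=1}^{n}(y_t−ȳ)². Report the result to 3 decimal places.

-0.553

Mean ȳ = (22 + 10 + 17 + 8 + 19 + 14 + 10)/7 = 14.2857
Deviations from mean: 7.7143, -4.2857, 2.7143, -6.2857, 4.7143, -0.2857, -4.2857
Σ(y_t−ȳ)(y_{t+1}−ȳ) = (-33.0612) + (-11.6327) + (-17.0612) + (-29.6327) + (-1.3469) + (1.2245) = -91.5102
Denominator Σ(y_t−ȳ)² = 165.4286
r_1 = -91.5102 / 165.4286 = -0.553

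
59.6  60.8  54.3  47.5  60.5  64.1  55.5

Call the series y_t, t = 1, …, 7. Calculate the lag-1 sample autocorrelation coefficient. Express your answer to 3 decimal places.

0.027

Mean ȳ = (59.6 + 60.8 + 54.3 + 47.5 + 60.5 + 64.1 + 55.5)/7 = 57.4714
Deviations from mean: 2.1286, 3.3286, -3.1714, -9.9714, 3.0286, 6.6286, -1.9714
Σ(y_t−ȳ)(y_{t+1}−ȳ) = (7.0851) + (-10.5563) + (31.6237) + (-30.1992) + (20.0751) + (-13.0678) = 4.9606
Denominator Σ(y_t−ȳ)² = 182.0943
r_1 = 4.9606 / 182.0943 = 0.027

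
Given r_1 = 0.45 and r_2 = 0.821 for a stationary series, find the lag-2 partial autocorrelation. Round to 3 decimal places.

φ_{22} = (r_2 − r_1²) / (1 − r_1²)
r_1² = (0.45)² = 0.2025
Numerator = 0.821 − 0.2025 = 0.6185; denominator = 1 − 0.2025 = 0.7975
φ_{22} = 0.6185 / 0.7975 = 0.776

0.776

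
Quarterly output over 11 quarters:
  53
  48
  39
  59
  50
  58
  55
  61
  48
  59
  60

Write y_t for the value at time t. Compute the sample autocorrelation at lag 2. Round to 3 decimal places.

Mean ȳ = (53 + 48 + 39 + 59 + 50 + 58 + 55 + 61 + 48 + 59 + 60)/11 = 53.6364
Numerator Σ_{t=1}^{9}(y_t−ȳ)(y_{t+2}−ȳ) = 78.8264
Denominator Σ(y_t−ȳ)² = 464.5455
r_2 = 78.8264 / 464.5455 = 0.170

0.170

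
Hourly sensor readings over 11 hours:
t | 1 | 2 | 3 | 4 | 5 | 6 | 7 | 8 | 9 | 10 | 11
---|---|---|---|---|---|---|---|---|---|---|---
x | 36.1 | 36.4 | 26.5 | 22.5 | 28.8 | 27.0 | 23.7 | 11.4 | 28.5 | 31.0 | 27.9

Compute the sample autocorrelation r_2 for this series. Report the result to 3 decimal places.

Mean x̄ = (36.1 + 36.4 + 26.5 + 22.5 + 28.8 + 27.0 + 23.7 + 11.4 + 28.5 + 31.0 + 27.9)/11 = 27.2545
Numerator Σ_{t=1}^{9}(x_t−x̄)(x_{t+2}−x̄) = -114.5760
Denominator Σ(x_t−x̄)² = 467.5073
r_2 = -114.5760 / 467.5073 = -0.245

-0.245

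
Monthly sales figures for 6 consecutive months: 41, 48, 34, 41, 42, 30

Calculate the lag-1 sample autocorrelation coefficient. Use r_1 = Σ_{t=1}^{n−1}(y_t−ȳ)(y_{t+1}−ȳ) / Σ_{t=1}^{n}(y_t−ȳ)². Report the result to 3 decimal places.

-0.301

Mean ȳ = (41 + 48 + 34 + 41 + 42 + 30)/6 = 39.3333
Numerator Σ_{t=1}^{5}(y_t−ȳ)(y_{t+1}−ȳ) = -61.1111
Denominator Σ(y_t−ȳ)² = 203.3333
r_1 = -61.1111 / 203.3333 = -0.301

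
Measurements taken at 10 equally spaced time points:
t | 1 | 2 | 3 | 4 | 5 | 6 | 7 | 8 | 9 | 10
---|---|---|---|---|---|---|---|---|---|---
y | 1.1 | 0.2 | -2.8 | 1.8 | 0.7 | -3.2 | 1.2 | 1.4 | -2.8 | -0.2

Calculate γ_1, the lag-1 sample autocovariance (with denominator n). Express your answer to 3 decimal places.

-1.286

Mean ȳ = (1.1 + 0.2 − 2.8 + 1.8 + 0.7 − 3.2 + 1.2 + 1.4 − 2.8 − 0.2)/10 = -0.2600
Σ_{t=1}^{9}(y_t−ȳ)(y_{t+1}−ȳ) = -12.8576
γ_1 = -12.8576 / 10 = -1.286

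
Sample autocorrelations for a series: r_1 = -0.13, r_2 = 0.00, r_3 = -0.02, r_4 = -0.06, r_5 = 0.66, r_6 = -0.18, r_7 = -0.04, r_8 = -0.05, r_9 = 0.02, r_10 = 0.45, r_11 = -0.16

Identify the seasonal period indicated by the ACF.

5

The largest autocorrelation is r_5 = 0.66, with a weaker echo at lag 10 (0.45); the remaining lags stay at or below 0.02.
The dominant spike at lag 5 indicates a seasonal period of 5.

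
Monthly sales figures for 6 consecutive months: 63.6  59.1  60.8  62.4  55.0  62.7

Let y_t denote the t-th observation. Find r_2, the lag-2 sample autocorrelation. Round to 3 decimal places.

0.011

Mean ȳ = (63.6 + 59.1 + 60.8 + 62.4 + 55.0 + 62.7)/6 = 60.6000
Deviations from mean: 3.0000, -1.5000, 0.2000, 1.8000, -5.6000, 2.1000
Σ(y_t−ȳ)(y_{t+2}−ȳ) = (0.6000) + (-2.7000) + (-1.1200) + (3.7800) = 0.5600
Denominator Σ(y_t−ȳ)² = 50.3000
r_2 = 0.5600 / 50.3000 = 0.011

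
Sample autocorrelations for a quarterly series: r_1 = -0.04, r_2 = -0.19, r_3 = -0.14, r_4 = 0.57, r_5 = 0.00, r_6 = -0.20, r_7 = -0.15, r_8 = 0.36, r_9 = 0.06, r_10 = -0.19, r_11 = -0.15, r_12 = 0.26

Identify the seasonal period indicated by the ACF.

4

The largest autocorrelation is r_4 = 0.57, with weaker echoes at lags 8 (0.36) and 12 (0.26); the remaining lags stay at or below 0.06.
The dominant spike at lag 4 indicates a seasonal period of 4.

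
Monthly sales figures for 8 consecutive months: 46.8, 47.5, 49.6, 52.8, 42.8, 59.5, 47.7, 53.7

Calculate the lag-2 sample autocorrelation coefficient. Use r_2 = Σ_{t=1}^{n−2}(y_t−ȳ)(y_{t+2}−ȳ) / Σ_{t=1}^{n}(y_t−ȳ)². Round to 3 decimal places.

Mean ȳ = (46.8 + 47.5 + 49.6 + 52.8 + 42.8 + 59.5 + 47.7 + 53.7)/8 = 50.0500
Numerator Σ_{t=1}^{6}(y_t−ȳ)(y_{t+2}−ȳ) = 75.2300
Denominator Σ(y_t−ȳ)² = 185.5400
r_2 = 75.2300 / 185.5400 = 0.405

0.405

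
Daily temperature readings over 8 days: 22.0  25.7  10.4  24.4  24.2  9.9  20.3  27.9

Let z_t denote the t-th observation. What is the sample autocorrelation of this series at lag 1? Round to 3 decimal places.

-0.328

Mean z̄ = (22.0 + 25.7 + 10.4 + 24.4 + 24.2 + 9.9 + 20.3 + 27.9)/8 = 20.6000
Deviations from mean: 1.4000, 5.1000, -10.2000, 3.8000, 3.6000, -10.7000, -0.3000, 7.3000
Numerator Σ_{t=1}^{7}(z_t−z̄)(z_{t+1}−z̄) = -107.4600
Denominator Σ(z_t−z̄)² = 327.2800
r_1 = -107.4600 / 327.2800 = -0.328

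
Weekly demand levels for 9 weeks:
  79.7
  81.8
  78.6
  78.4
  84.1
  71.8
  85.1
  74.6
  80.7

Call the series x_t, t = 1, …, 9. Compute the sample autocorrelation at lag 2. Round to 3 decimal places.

0.497

Mean x̄ = (79.7 + 81.8 + 78.6 + 78.4 + 84.1 + 71.8 + 85.1 + 74.6 + 80.7)/9 = 79.4222
Numerator Σ_{t=1}^{7}(x_t−x̄)(x_{t+2}−x̄) = 71.8568
Denominator Σ(x_t−x̄)² = 144.5556
r_2 = 71.8568 / 144.5556 = 0.497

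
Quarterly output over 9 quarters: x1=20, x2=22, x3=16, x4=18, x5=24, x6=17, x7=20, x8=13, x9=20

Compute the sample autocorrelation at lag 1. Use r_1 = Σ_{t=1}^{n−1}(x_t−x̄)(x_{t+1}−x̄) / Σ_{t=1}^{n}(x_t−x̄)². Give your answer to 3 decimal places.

Mean x̄ = (20 + 22 + 16 + 18 + 24 + 17 + 20 + 13 + 20)/9 = 18.8889
Numerator Σ_{t=1}^{8}(x_t−x̄)(x_{t+1}−x̄) = -32.3457
Denominator Σ(x_t−x̄)² = 86.8889
r_1 = -32.3457 / 86.8889 = -0.372

-0.372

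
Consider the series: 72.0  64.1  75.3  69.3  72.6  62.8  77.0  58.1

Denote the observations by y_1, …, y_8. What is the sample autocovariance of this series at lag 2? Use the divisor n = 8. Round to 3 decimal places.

16.876

Mean ȳ = (72.0 + 64.1 + 75.3 + 69.3 + 72.6 + 62.8 + 77.0 + 58.1)/8 = 68.9000
Deviations: 3.1000, -4.8000, 6.4000, 0.4000, 3.7000, -6.1000, 8.1000, -10.8000
Σ_{t=1}^{6}(y_t−ȳ)(y_{t+2}−ȳ) = 135.0100
γ_2 = 135.0100 / 8 = 16.876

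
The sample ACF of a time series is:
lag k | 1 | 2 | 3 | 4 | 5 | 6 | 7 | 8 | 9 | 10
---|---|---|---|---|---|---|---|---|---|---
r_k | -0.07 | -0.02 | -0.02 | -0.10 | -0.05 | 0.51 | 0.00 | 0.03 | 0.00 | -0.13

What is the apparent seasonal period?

6

The largest autocorrelation is r_6 = 0.51; the remaining lags stay at or below 0.03.
The dominant spike at lag 6 indicates a seasonal period of 6.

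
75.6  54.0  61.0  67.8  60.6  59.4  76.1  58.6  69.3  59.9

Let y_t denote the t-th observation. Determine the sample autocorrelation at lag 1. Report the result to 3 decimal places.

Mean ȳ = (75.6 + 54.0 + 61.0 + 67.8 + 60.6 + 59.4 + 76.1 + 58.6 + 69.3 + 59.9)/10 = 64.2300
Numerator Σ_{t=1}^{9}(y_t−ȳ)(y_{t+1}−ȳ) = -264.8869
Denominator Σ(y_t−ȳ)² = 510.6610
r_1 = -264.8869 / 510.6610 = -0.519

-0.519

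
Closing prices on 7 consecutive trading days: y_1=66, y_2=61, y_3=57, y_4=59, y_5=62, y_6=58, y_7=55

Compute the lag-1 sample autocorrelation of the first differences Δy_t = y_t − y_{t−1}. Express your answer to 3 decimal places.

First differences Δy: -5, -4, 2, 3, -4, -3
Mean of differences = -1.8333
Numerator Σ(Δy_t−Δȳ)(Δy_{t+1}−Δȳ) = 9.1389
Denominator Σ(Δy_t−Δȳ)² = 58.8333
r_1(Δy) = 9.1389 / 58.8333 = 0.155

0.155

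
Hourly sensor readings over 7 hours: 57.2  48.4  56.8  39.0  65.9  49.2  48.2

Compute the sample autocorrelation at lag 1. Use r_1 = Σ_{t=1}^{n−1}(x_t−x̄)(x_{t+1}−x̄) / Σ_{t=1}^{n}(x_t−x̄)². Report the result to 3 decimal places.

Mean x̄ = (57.2 + 48.4 + 56.8 + 39.0 + 65.9 + 49.2 + 48.2)/7 = 52.1000
Deviations from mean: 5.1000, -3.7000, 4.7000, -13.1000, 13.8000, -2.9000, -3.9000
Σ(x_t−x̄)(x_{t+1}−x̄) = (-18.8700) + (-17.3900) + (-61.5700) + (-180.7800) + (-40.0200) + (11.3100) = -307.3200
Denominator Σ(x_t−x̄)² = 447.4600
r_1 = -307.3200 / 447.4600 = -0.687

-0.687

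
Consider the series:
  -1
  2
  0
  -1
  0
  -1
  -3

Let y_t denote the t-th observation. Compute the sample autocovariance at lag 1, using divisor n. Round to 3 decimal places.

0.096

Mean ȳ = (-1 + 2 + 0 − 1 + 0 − 1 − 3)/7 = -0.5714
Σ_{t=1}^{6}(y_t−ȳ)(y_{t+1}−ȳ) = 0.6735
γ_1 = 0.6735 / 7 = 0.096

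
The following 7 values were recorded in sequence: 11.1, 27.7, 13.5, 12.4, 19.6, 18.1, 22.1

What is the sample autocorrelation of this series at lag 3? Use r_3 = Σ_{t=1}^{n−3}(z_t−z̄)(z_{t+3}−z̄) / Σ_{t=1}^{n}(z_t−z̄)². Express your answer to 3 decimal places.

0.138

Mean z̄ = (11.1 + 27.7 + 13.5 + 12.4 + 19.6 + 18.1 + 22.1)/7 = 17.7857
Deviations from mean: -6.6857, 9.9143, -4.2857, -5.3857, 1.8143, 0.3143, 4.3143
Σ(z_t−z̄)(z_{t+3}−z̄) = (36.0073) + (17.9873) + (-1.3469) + (-23.2355) = 29.4122
Denominator Σ(z_t−z̄)² = 212.3686
r_3 = 29.4122 / 212.3686 = 0.138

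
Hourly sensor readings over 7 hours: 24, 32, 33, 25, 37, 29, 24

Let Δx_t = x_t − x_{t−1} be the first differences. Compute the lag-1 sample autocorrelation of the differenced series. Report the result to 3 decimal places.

-0.420

First differences Δx: 8, 1, -8, 12, -8, -5
Mean of differences = 0.0000
Numerator Σ(Δx_t−Δx̄)(Δx_{t+1}−Δx̄) = -152.0000
Denominator Σ(Δx_t−Δx̄)² = 362.0000
r_1(Δx) = -152.0000 / 362.0000 = -0.420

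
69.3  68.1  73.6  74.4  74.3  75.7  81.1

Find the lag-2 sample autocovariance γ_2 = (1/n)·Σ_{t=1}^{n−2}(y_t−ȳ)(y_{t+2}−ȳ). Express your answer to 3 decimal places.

0.312

Mean ȳ = (69.3 + 68.1 + 73.6 + 74.4 + 74.3 + 75.7 + 81.1)/7 = 73.7857
Σ_{t=1}^{5}(y_t−ȳ)(y_{t+2}−ȳ) = 2.1824
γ_2 = 2.1824 / 7 = 0.312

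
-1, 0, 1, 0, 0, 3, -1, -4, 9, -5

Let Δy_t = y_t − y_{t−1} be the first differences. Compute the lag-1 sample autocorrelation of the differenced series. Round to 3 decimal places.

-0.543

First differences Δy: 1, 1, -1, 0, 3, -4, -3, 13, -14
Mean of differences = -0.4444
Numerator Σ(Δy_t−Δȳ)(Δy_{t+1}−Δȳ) = -217.1975
Denominator Σ(Δy_t−Δȳ)² = 400.2222
r_1(Δy) = -217.1975 / 400.2222 = -0.543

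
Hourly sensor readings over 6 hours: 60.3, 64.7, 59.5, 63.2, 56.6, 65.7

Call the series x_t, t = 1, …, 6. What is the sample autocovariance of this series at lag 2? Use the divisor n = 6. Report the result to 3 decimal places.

4.129

Mean x̄ = (60.3 + 64.7 + 59.5 + 63.2 + 56.6 + 65.7)/6 = 61.6667
Σ_{t=1}^{4}(x_t−x̄)(x_{t+2}−x̄) = 24.7744
γ_2 = 24.7744 / 6 = 4.129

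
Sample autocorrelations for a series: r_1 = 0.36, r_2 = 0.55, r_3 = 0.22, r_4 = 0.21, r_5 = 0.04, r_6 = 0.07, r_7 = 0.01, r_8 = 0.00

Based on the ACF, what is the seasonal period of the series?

The largest autocorrelation is r_2 = 0.55; the remaining lags stay at or below 0.36.
The dominant spike at lag 2 indicates a seasonal period of 2.

2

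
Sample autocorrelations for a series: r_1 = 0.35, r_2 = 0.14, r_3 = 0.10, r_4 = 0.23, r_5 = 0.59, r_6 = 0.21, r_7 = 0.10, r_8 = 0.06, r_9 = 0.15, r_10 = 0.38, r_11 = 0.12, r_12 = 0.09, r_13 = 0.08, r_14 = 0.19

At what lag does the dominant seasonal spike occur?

The largest autocorrelation is r_5 = 0.59, with a weaker echo at lag 10 (0.38); the remaining lags stay at or below 0.35. The elevated value at lag 1 (0.35), dropping to 0.14 at lag 2, reflects decaying short-term dependence rather than seasonality.
The dominant spike at lag 5 indicates a seasonal period of 5.

5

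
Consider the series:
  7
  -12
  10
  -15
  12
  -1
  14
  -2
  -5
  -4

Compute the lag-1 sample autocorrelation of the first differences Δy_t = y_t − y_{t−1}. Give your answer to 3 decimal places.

First differences Δy: -19, 22, -25, 27, -13, 15, -16, -3, 1
Mean of differences = -1.2222
Numerator Σ(Δy_t−Δȳ)(Δy_{t+1}−Δȳ) = -2376.9383
Denominator Σ(Δy_t−Δȳ)² = 2845.5556
r_1(Δy) = -2376.9383 / 2845.5556 = -0.835

-0.835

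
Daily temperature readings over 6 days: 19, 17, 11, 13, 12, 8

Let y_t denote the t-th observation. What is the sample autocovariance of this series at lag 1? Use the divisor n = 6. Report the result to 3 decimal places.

3.426

Mean ȳ = (19 + 17 + 11 + 13 + 12 + 8)/6 = 13.3333
Deviations: 5.6667, 3.6667, -2.3333, -0.3333, -1.3333, -5.3333
Σ_{t=1}^{5}(y_t−ȳ)(y_{t+1}−ȳ) = 20.5556
γ_1 = 20.5556 / 6 = 3.426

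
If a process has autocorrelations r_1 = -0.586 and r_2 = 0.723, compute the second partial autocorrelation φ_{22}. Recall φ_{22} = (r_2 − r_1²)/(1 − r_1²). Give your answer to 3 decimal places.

0.578

φ_{22} = (r_2 − r_1²) / (1 − r_1²)
r_1² = (-0.586)² = 0.343396
Numerator = 0.723 − 0.3434 = 0.3796; denominator = 1 − 0.3434 = 0.6566
φ_{22} = 0.3796 / 0.6566 = 0.578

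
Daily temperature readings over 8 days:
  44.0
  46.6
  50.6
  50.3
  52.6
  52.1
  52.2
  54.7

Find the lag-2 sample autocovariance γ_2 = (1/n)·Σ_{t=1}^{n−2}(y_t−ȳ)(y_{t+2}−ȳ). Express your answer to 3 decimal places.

Mean ȳ = (44.0 + 46.6 + 50.6 + 50.3 + 52.6 + 52.1 + 52.2 + 54.7)/8 = 50.3875
Σ_{t=1}^{6}(y_t−ȳ)(y_{t+2}−ȳ) = 10.6897
γ_2 = 10.6897 / 8 = 1.336

1.336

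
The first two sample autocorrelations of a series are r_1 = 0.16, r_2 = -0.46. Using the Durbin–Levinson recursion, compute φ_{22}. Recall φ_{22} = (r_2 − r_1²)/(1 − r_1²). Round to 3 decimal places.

φ_{22} = (r_2 − r_1²) / (1 − r_1²)
r_1² = (0.16)² = 0.0256
Numerator = -0.46 − 0.0256 = -0.4856; denominator = 1 − 0.0256 = 0.9744
φ_{22} = -0.4856 / 0.9744 = -0.498

-0.498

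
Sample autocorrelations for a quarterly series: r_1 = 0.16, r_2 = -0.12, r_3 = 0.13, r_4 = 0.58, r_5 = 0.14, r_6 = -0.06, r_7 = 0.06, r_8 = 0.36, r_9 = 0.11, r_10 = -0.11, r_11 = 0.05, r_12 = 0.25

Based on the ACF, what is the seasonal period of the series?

4

The largest autocorrelation is r_4 = 0.58, with weaker echoes at lags 8 (0.36) and 12 (0.25); the remaining lags stay at or below 0.16.
The dominant spike at lag 4 indicates a seasonal period of 4.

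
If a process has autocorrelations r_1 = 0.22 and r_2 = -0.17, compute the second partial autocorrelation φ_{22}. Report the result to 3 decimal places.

-0.230

φ_{22} = (r_2 − r_1²) / (1 − r_1²)
r_1² = (0.22)² = 0.0484
Numerator = -0.17 − 0.0484 = -0.2184; denominator = 1 − 0.0484 = 0.9516
φ_{22} = -0.2184 / 0.9516 = -0.230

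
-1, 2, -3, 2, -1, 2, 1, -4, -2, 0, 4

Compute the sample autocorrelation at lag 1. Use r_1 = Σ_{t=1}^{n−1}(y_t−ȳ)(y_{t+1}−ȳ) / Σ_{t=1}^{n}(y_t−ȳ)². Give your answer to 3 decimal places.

-0.200

Mean ȳ = (-1 + 2 − 3 + 2 − 1 + 2 + 1 − 4 − 2 + 0 + 4)/11 = 0.0000
Numerator Σ_{t=1}^{10}(y_t−ȳ)(y_{t+1}−ȳ) = -12.0000
Denominator Σ(y_t−ȳ)² = 60.0000
r_1 = -12.0000 / 60.0000 = -0.200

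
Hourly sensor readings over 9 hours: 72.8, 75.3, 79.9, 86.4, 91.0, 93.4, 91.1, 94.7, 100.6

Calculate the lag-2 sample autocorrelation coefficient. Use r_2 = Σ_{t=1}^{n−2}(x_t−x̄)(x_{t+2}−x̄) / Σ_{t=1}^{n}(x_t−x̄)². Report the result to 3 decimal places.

0.276

Mean x̄ = (72.8 + 75.3 + 79.9 + 86.4 + 91.0 + 93.4 + 91.1 + 94.7 + 100.6)/9 = 87.2444
Σ(x_t−x̄)(x_{t+2}−x̄) = (106.0864) + (10.0864) + (-27.5825) + (-5.1980) + (14.4798) + (45.8931) + (51.4931) = 195.2583
Denominator Σ(x_t−x̄)² = 706.7822
r_2 = 195.2583 / 706.7822 = 0.276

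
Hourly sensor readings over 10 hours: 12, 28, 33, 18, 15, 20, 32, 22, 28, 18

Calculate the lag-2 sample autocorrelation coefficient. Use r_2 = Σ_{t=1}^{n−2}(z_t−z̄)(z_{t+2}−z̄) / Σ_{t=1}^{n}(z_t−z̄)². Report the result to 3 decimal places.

-0.461

Mean z̄ = (12 + 28 + 33 + 18 + 15 + 20 + 32 + 22 + 28 + 18)/10 = 22.6000
Numerator Σ_{t=1}^{8}(z_t−z̄)(z_{t+2}−z̄) = -218.5200
Denominator Σ(z_t−z̄)² = 474.4000
r_2 = -218.5200 / 474.4000 = -0.461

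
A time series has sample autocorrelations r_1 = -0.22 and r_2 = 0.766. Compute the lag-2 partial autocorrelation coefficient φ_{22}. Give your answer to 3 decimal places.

φ_{22} = (r_2 − r_1²) / (1 − r_1²)
r_1² = (-0.22)² = 0.0484
Numerator = 0.766 − 0.0484 = 0.7176; denominator = 1 − 0.0484 = 0.9516
φ_{22} = 0.7176 / 0.9516 = 0.754

0.754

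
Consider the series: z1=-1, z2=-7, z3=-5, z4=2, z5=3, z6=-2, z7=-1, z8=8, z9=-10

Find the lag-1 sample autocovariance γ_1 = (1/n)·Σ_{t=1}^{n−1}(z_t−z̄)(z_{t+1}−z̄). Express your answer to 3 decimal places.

Mean z̄ = (-1 − 7 − 5 + 2 + 3 − 2 − 1 + 8 − 10)/9 = -1.4444
Σ_{t=1}^{8}(z_t−z̄)(z_{t+1}−z̄) = -58.9753
γ_1 = -58.9753 / 9 = -6.553

-6.553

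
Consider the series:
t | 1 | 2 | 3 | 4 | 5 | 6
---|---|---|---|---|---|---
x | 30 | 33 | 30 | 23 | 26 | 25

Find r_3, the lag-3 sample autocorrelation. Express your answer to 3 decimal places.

Mean x̄ = (30 + 33 + 30 + 23 + 26 + 25)/6 = 27.8333
Deviations from mean: 2.1667, 5.1667, 2.1667, -4.8333, -1.8333, -2.8333
Σ(x_t−x̄)(x_{t+3}−x̄) = (-10.4722) + (-9.4722) + (-6.1389) = -26.0833
Denominator Σ(x_t−x̄)² = 70.8333
r_3 = -26.0833 / 70.8333 = -0.368

-0.368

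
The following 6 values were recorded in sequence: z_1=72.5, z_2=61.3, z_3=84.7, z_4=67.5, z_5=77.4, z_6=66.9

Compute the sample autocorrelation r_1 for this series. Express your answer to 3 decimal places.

-0.711

Mean z̄ = (72.5 + 61.3 + 84.7 + 67.5 + 77.4 + 66.9)/6 = 71.7167
Deviations from mean: 0.7833, -10.4167, 12.9833, -4.2167, 5.6833, -4.8167
Numerator Σ_{t=1}^{5}(z_t−z̄)(z_{t+1}−z̄) = -249.4886
Denominator Σ(z_t−z̄)² = 350.9683
r_1 = -249.4886 / 350.9683 = -0.711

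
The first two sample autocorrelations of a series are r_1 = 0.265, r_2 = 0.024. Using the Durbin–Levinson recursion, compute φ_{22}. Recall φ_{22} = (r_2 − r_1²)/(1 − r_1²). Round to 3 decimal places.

φ_{22} = (r_2 − r_1²) / (1 − r_1²)
r_1² = (0.265)² = 0.070225
Numerator = 0.024 − 0.0702 = -0.0462; denominator = 1 − 0.0702 = 0.9298
φ_{22} = -0.0462 / 0.9298 = -0.050

-0.050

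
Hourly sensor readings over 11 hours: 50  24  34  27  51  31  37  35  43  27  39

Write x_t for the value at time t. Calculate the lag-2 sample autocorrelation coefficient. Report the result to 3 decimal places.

Mean x̄ = (50 + 24 + 34 + 27 + 51 + 31 + 37 + 35 + 43 + 27 + 39)/11 = 36.1818
Numerator Σ_{t=1}^{9}(x_t−x̄)(x_{t+2}−x̄) = 150.8430
Denominator Σ(x_t−x̄)² = 815.6364
r_2 = 150.8430 / 815.6364 = 0.185

0.185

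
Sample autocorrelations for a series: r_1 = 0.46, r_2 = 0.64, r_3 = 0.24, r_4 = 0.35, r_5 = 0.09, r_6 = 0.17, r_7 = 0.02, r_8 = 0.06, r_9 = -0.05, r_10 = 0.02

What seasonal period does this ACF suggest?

2

The largest autocorrelation is r_2 = 0.64; the remaining lags stay at or below 0.46.
The dominant spike at lag 2 indicates a seasonal period of 2.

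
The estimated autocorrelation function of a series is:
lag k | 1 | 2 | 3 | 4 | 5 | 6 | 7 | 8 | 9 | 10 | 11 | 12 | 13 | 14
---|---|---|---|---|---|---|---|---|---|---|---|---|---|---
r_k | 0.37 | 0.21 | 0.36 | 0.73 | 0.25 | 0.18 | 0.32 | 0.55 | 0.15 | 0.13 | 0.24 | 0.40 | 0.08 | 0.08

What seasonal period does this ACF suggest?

4

The largest autocorrelation is r_4 = 0.73, with weaker echoes at lags 8 (0.55) and 12 (0.40); the remaining lags stay at or below 0.37. The elevated value at lag 1 (0.37), dropping to 0.21 at lag 2, reflects decaying short-term dependence rather than seasonality.
The dominant spike at lag 4 indicates a seasonal period of 4.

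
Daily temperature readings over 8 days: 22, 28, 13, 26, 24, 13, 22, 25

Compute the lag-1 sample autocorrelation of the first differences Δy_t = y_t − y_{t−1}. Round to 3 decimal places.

-0.557

First differences Δy: 6, -15, 13, -2, -11, 9, 3
Mean of differences = 0.4286
Numerator Σ(Δy_t−Δȳ)(Δy_{t+1}−Δȳ) = -358.6122
Denominator Σ(Δy_t−Δȳ)² = 643.7143
r_1(Δy) = -358.6122 / 643.7143 = -0.557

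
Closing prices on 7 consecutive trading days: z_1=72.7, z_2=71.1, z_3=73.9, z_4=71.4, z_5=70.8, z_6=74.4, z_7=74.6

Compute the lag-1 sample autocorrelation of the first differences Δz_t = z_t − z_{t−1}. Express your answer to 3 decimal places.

-0.427

First differences Δz: -1.6, 2.8, -2.5, -0.6, 3.6, 0.2
Mean of differences = 0.3167
Numerator Σ(Δz_t−Δz̄)(Δz_{t+1}−Δz̄) = -12.5653
Denominator Σ(Δz_t−Δz̄)² = 29.4083
r_1(Δz) = -12.5653 / 29.4083 = -0.427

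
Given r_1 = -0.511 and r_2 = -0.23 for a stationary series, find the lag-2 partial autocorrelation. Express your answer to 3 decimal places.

-0.665

φ_{22} = (r_2 − r_1²) / (1 − r_1²)
r_1² = (-0.511)² = 0.261121
Numerator = -0.23 − 0.2611 = -0.4911; denominator = 1 − 0.2611 = 0.7389
φ_{22} = -0.4911 / 0.7389 = -0.665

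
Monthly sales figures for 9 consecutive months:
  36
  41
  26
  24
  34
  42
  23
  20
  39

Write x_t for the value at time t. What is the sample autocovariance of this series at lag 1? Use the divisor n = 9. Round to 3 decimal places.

Mean x̄ = (36 + 41 + 26 + 24 + 34 + 42 + 23 + 20 + 39)/9 = 31.6667
Σ_{t=1}^{8}(x_t−x̄)(x_{t+1}−x̄) = -36.7778
γ_1 = -36.7778 / 9 = -4.086

-4.086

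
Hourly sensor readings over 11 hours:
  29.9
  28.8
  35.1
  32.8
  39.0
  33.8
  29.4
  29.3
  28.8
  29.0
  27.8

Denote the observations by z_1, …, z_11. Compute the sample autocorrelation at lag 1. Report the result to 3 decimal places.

Mean z̄ = (29.9 + 28.8 + 35.1 + 32.8 + 39.0 + 33.8 + 29.4 + 29.3 + 28.8 + 29.0 + 27.8)/11 = 31.2455
Numerator Σ_{t=1}^{10}(z_t−z̄)(z_{t+1}−z̄) = 48.5816
Denominator Σ(z_t−z̄)² = 121.8073
r_1 = 48.5816 / 121.8073 = 0.399

0.399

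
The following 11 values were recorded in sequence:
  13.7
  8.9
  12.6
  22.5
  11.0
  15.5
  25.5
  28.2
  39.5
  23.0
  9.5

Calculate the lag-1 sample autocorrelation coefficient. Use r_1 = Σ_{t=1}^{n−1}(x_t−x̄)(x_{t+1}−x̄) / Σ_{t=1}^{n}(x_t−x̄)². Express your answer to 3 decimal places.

Mean x̄ = (13.7 + 8.9 + 12.6 + 22.5 + 11.0 + 15.5 + 25.5 + 28.2 + 39.5 + 23.0 + 9.5)/11 = 19.0818
Numerator Σ_{t=1}^{10}(x_t−x̄)(x_{t+1}−x̄) = 364.1288
Denominator Σ(x_t−x̄)² = 912.8764
r_1 = 364.1288 / 912.8764 = 0.399

0.399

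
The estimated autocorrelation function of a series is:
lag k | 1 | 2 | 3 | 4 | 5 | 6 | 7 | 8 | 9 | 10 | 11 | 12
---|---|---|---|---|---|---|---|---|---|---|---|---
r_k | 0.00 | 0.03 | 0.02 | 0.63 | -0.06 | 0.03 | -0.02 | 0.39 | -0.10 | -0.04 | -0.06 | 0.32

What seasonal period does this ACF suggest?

4

The largest autocorrelation is r_4 = 0.63, with weaker echoes at lags 8 (0.39) and 12 (0.32); the remaining lags stay at or below 0.03.
The dominant spike at lag 4 indicates a seasonal period of 4.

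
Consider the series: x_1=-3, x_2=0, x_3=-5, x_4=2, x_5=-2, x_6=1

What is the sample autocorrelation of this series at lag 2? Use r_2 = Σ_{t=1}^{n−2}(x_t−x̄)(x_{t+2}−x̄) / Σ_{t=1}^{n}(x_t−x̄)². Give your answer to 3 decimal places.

Mean x̄ = (-3 + 0 − 5 + 2 − 2 + 1)/6 = -1.1667
Numerator Σ_{t=1}^{4}(x_t−x̄)(x_{t+2}−x̄) = 20.7778
Denominator Σ(x_t−x̄)² = 34.8333
r_2 = 20.7778 / 34.8333 = 0.596

0.596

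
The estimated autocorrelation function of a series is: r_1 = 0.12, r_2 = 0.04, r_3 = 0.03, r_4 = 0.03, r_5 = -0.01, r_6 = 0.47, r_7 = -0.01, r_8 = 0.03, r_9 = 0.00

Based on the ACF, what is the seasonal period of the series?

6

The largest autocorrelation is r_6 = 0.47; the remaining lags stay at or below 0.12.
The dominant spike at lag 6 indicates a seasonal period of 6.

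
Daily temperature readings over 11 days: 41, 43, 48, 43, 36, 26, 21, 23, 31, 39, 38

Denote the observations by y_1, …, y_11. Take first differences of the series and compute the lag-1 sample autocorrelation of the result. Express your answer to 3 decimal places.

First differences Δy: 2, 5, -5, -7, -10, -5, 2, 8, 8, -1
Mean of differences = -0.3000
Numerator Σ(Δy_t−Δȳ)(Δy_{t+1}−Δȳ) = 200.7100
Denominator Σ(Δy_t−Δȳ)² = 360.1000
r_1(Δy) = 200.7100 / 360.1000 = 0.557

0.557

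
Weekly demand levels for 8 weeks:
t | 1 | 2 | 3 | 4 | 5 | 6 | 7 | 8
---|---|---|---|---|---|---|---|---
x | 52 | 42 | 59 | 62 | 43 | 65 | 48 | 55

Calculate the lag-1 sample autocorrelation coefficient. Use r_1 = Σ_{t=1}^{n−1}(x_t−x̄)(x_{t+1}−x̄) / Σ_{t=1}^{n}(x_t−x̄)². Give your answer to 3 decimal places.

-0.550

Mean x̄ = (52 + 42 + 59 + 62 + 43 + 65 + 48 + 55)/8 = 53.2500
Numerator Σ_{t=1}^{7}(x_t−x̄)(x_{t+1}−x̄) = -281.3125
Denominator Σ(x_t−x̄)² = 511.5000
r_1 = -281.3125 / 511.5000 = -0.550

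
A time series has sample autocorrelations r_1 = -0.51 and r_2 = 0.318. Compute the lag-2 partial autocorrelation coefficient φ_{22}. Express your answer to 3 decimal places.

φ_{22} = (r_2 − r_1²) / (1 − r_1²)
r_1² = (-0.51)² = 0.2601
Numerator = 0.318 − 0.2601 = 0.0579; denominator = 1 − 0.2601 = 0.7399
φ_{22} = 0.0579 / 0.7399 = 0.078

0.078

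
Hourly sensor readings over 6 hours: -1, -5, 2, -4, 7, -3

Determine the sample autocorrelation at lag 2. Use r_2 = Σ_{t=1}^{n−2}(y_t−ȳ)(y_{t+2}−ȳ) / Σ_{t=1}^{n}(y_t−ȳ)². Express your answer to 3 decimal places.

0.412

Mean ȳ = (-1 − 5 + 2 − 4 + 7 − 3)/6 = -0.6667
Deviations from mean: -0.3333, -4.3333, 2.6667, -3.3333, 7.6667, -2.3333
Σ(y_t−ȳ)(y_{t+2}−ȳ) = (-0.8889) + (14.4444) + (20.4444) + (7.7778) = 41.7778
Denominator Σ(y_t−ȳ)² = 101.3333
r_2 = 41.7778 / 101.3333 = 0.412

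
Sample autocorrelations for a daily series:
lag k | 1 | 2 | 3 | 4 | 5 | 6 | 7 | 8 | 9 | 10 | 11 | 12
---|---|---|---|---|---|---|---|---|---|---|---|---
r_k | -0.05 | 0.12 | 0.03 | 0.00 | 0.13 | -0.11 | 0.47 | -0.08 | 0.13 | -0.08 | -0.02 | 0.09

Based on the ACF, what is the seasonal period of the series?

7

The largest autocorrelation is r_7 = 0.47; the remaining lags stay at or below 0.13.
The dominant spike at lag 7 indicates a seasonal period of 7.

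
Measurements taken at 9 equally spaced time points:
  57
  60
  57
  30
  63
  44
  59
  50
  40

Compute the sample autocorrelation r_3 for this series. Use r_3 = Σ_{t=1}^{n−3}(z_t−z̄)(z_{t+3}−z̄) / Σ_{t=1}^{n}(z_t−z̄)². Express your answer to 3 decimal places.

-0.166

Mean z̄ = (57 + 60 + 57 + 30 + 63 + 44 + 59 + 50 + 40)/9 = 51.1111
Numerator Σ_{t=1}^{6}(z_t−z̄)(z_{t+3}−z̄) = -161.2593
Denominator Σ(z_t−z̄)² = 972.8889
r_3 = -161.2593 / 972.8889 = -0.166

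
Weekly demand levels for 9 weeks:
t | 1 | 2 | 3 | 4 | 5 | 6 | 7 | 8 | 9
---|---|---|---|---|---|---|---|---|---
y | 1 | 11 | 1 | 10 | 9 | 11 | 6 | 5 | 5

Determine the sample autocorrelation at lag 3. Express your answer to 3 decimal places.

Mean ȳ = (1 + 11 + 1 + 10 + 9 + 11 + 6 + 5 + 5)/9 = 6.5556
Numerator Σ_{t=1}^{6}(y_t−ȳ)(y_{t+3}−ȳ) = -45.5926
Denominator Σ(y_t−ȳ)² = 124.2222
r_3 = -45.5926 / 124.2222 = -0.367

-0.367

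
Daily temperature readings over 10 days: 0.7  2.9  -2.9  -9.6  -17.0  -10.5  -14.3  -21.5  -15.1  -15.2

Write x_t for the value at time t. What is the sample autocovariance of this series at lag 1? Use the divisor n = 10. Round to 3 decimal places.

36.787

Mean x̄ = (0.7 + 2.9 − 2.9 − 9.6 − 17.0 − 10.5 − 14.3 − 21.5 − 15.1 − 15.2)/10 = -10.2500
Σ_{t=1}^{9}(x_t−x̄)(x_{t+1}−x̄) = 367.8675
γ_1 = 367.8675 / 10 = 36.787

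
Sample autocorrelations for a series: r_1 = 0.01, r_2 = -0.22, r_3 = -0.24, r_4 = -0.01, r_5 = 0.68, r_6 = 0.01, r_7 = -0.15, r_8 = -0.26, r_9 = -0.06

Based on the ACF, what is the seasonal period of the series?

5

The largest autocorrelation is r_5 = 0.68; the remaining lags stay at or below 0.01.
The dominant spike at lag 5 indicates a seasonal period of 5.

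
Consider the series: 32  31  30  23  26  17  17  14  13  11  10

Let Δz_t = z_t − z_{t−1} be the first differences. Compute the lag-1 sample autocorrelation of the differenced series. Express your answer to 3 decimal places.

-0.761

First differences Δz: -1, -1, -7, 3, -9, 0, -3, -1, -2, -1
Mean of differences = -2.2000
Numerator Σ(Δz_t−Δz̄)(Δz_{t+1}−Δz̄) = -81.8400
Denominator Σ(Δz_t−Δz̄)² = 107.6000
r_1(Δz) = -81.8400 / 107.6000 = -0.761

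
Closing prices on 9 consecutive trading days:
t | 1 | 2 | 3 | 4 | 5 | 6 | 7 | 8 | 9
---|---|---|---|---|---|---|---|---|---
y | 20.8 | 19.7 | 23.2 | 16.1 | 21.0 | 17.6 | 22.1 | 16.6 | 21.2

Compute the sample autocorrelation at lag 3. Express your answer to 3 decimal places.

-0.533

Mean ȳ = (20.8 + 19.7 + 23.2 + 16.1 + 21.0 + 17.6 + 22.1 + 16.6 + 21.2)/9 = 19.8111
Numerator Σ_{t=1}^{6}(y_t−ȳ)(y_{t+3}−ȳ) = -26.6781
Denominator Σ(y_t−ȳ)² = 50.0289
r_3 = -26.6781 / 50.0289 = -0.533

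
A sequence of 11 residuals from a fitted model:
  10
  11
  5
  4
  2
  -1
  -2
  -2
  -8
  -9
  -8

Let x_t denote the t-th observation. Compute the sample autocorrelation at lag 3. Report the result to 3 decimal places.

0.179

Mean x̄ = (10 + 11 + 5 + 4 + 2 − 1 − 2 − 2 − 8 − 9 − 8)/11 = 0.1818
Numerator Σ_{t=1}^{8}(x_t−x̄)(x_{t+3}−x̄) = 86.7190
Denominator Σ(x_t−x̄)² = 483.6364
r_3 = 86.7190 / 483.6364 = 0.179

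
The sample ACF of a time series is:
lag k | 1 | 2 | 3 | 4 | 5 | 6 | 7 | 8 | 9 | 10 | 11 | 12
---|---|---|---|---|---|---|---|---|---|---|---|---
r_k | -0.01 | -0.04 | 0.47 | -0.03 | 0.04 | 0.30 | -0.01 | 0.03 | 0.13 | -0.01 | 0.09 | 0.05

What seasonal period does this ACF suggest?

3

The largest autocorrelation is r_3 = 0.47, with a weaker echo at lag 6 (0.30); the remaining lags stay at or below 0.13.
The dominant spike at lag 3 indicates a seasonal period of 3.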